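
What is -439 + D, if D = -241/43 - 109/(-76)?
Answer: -1448281/3268 ≈ -443.17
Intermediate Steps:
D = -13629/3268 (D = -241*1/43 - 109*(-1/76) = -241/43 + 109/76 = -13629/3268 ≈ -4.1704)
-439 + D = -439 - 13629/3268 = -1448281/3268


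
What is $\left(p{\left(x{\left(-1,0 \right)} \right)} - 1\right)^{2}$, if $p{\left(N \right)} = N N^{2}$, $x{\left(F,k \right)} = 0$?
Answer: $1$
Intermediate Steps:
$p{\left(N \right)} = N^{3}$
$\left(p{\left(x{\left(-1,0 \right)} \right)} - 1\right)^{2} = \left(0^{3} - 1\right)^{2} = \left(0 - 1\right)^{2} = \left(-1\right)^{2} = 1$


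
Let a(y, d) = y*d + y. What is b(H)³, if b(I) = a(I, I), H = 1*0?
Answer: 0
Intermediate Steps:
H = 0
a(y, d) = y + d*y (a(y, d) = d*y + y = y + d*y)
b(I) = I*(1 + I)
b(H)³ = (0*(1 + 0))³ = (0*1)³ = 0³ = 0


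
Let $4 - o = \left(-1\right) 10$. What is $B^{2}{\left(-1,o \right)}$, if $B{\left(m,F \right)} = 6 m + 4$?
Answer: $4$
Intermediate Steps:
$o = 14$ ($o = 4 - \left(-1\right) 10 = 4 - -10 = 4 + 10 = 14$)
$B{\left(m,F \right)} = 4 + 6 m$
$B^{2}{\left(-1,o \right)} = \left(4 + 6 \left(-1\right)\right)^{2} = \left(4 - 6\right)^{2} = \left(-2\right)^{2} = 4$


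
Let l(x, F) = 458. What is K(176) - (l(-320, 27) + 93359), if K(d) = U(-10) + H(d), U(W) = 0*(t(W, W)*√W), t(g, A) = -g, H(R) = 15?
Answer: -93802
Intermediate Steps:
U(W) = 0 (U(W) = 0*((-W)*√W) = 0*(-W^(3/2)) = 0)
K(d) = 15 (K(d) = 0 + 15 = 15)
K(176) - (l(-320, 27) + 93359) = 15 - (458 + 93359) = 15 - 1*93817 = 15 - 93817 = -93802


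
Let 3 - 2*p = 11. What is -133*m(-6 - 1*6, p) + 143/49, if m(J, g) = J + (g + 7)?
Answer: 58796/49 ≈ 1199.9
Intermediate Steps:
p = -4 (p = 3/2 - 1/2*11 = 3/2 - 11/2 = -4)
m(J, g) = 7 + J + g (m(J, g) = J + (7 + g) = 7 + J + g)
-133*m(-6 - 1*6, p) + 143/49 = -133*(7 + (-6 - 1*6) - 4) + 143/49 = -133*(7 + (-6 - 6) - 4) + 143*(1/49) = -133*(7 - 12 - 4) + 143/49 = -133*(-9) + 143/49 = 1197 + 143/49 = 58796/49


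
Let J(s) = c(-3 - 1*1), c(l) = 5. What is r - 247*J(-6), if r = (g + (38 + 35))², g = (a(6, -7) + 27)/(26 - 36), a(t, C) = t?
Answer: 362309/100 ≈ 3623.1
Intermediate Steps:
J(s) = 5
g = -33/10 (g = (6 + 27)/(26 - 36) = 33/(-10) = 33*(-⅒) = -33/10 ≈ -3.3000)
r = 485809/100 (r = (-33/10 + (38 + 35))² = (-33/10 + 73)² = (697/10)² = 485809/100 ≈ 4858.1)
r - 247*J(-6) = 485809/100 - 247*5 = 485809/100 - 1235 = 362309/100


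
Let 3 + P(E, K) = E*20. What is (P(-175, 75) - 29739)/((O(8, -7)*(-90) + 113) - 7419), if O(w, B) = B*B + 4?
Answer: 16621/6038 ≈ 2.7527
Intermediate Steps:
P(E, K) = -3 + 20*E (P(E, K) = -3 + E*20 = -3 + 20*E)
O(w, B) = 4 + B**2 (O(w, B) = B**2 + 4 = 4 + B**2)
(P(-175, 75) - 29739)/((O(8, -7)*(-90) + 113) - 7419) = ((-3 + 20*(-175)) - 29739)/(((4 + (-7)**2)*(-90) + 113) - 7419) = ((-3 - 3500) - 29739)/(((4 + 49)*(-90) + 113) - 7419) = (-3503 - 29739)/((53*(-90) + 113) - 7419) = -33242/((-4770 + 113) - 7419) = -33242/(-4657 - 7419) = -33242/(-12076) = -33242*(-1/12076) = 16621/6038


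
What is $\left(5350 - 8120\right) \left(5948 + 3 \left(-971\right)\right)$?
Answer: $-8406950$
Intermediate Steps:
$\left(5350 - 8120\right) \left(5948 + 3 \left(-971\right)\right) = - 2770 \left(5948 - 2913\right) = \left(-2770\right) 3035 = -8406950$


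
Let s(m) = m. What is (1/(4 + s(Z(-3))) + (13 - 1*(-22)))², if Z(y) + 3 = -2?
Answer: 1156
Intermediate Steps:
Z(y) = -5 (Z(y) = -3 - 2 = -5)
(1/(4 + s(Z(-3))) + (13 - 1*(-22)))² = (1/(4 - 5) + (13 - 1*(-22)))² = (1/(-1) + (13 + 22))² = (-1 + 35)² = 34² = 1156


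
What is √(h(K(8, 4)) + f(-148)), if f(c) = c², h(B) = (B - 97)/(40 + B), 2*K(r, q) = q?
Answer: √38634666/42 ≈ 147.99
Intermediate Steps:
K(r, q) = q/2
h(B) = (-97 + B)/(40 + B)
√(h(K(8, 4)) + f(-148)) = √((-97 + (½)*4)/(40 + (½)*4) + (-148)²) = √((-97 + 2)/(40 + 2) + 21904) = √(-95/42 + 21904) = √(919873/42) = √38634666/42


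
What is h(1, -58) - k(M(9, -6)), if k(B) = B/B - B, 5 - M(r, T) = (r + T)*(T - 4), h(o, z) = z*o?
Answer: -24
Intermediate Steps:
h(o, z) = o*z
M(r, T) = 5 - (-4 + T)*(T + r) (M(r, T) = 5 - (r + T)*(T - 4) = 5 - (T + r)*(-4 + T) = 5 - (-4 + T)*(T + r))
k(B) = 1 - B
h(1, -58) - k(M(9, -6)) = 1*(-58) - (1 - (5 - 1*(-6)² + 4*(-6) + 4*9 - 1*(-6)*9)) = -58 - (1 - (5 - 1*36 - 24 + 36 + 54)) = -58 - (1 - (5 - 36 - 24 + 36 + 54)) = -58 - (1 - 1*35) = -58 - (1 - 35) = -58 - 1*(-34) = -58 + 34 = -24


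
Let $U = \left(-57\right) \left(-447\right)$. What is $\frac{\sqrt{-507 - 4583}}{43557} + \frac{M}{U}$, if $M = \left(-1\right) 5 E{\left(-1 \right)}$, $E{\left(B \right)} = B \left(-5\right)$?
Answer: $- \frac{25}{25479} + \frac{i \sqrt{5090}}{43557} \approx -0.0009812 + 0.001638 i$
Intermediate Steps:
$E{\left(B \right)} = - 5 B$
$U = 25479$
$M = -25$ ($M = \left(-1\right) 5 \left(\left(-5\right) \left(-1\right)\right) = \left(-5\right) 5 = -25$)
$\frac{\sqrt{-507 - 4583}}{43557} + \frac{M}{U} = \frac{\sqrt{-507 - 4583}}{43557} - \frac{25}{25479} = \sqrt{-5090} \cdot \frac{1}{43557} - \frac{25}{25479} = i \sqrt{5090} \cdot \frac{1}{43557} - \frac{25}{25479} = \frac{i \sqrt{5090}}{43557} - \frac{25}{25479} = - \frac{25}{25479} + \frac{i \sqrt{5090}}{43557}$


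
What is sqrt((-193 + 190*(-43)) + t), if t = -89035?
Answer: 3*I*sqrt(10822) ≈ 312.09*I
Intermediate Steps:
sqrt((-193 + 190*(-43)) + t) = sqrt((-193 + 190*(-43)) - 89035) = sqrt((-193 - 8170) - 89035) = sqrt(-8363 - 89035) = sqrt(-97398) = 3*I*sqrt(10822)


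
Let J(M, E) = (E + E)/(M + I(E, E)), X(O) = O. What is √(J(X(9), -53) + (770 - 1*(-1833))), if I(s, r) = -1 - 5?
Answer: √23109/3 ≈ 50.672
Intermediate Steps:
I(s, r) = -6
J(M, E) = 2*E/(-6 + M) (J(M, E) = (E + E)/(M - 6) = (2*E)/(-6 + M) = 2*E/(-6 + M))
√(J(X(9), -53) + (770 - 1*(-1833))) = √(2*(-53)/(-6 + 9) + (770 - 1*(-1833))) = √(2*(-53)/3 + (770 + 1833)) = √(2*(-53)*(⅓) + 2603) = √(-106/3 + 2603) = √(7703/3) = √23109/3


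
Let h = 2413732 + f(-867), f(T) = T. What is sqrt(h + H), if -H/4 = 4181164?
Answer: 3*I*sqrt(1590199) ≈ 3783.1*I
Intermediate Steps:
H = -16724656 (H = -4*4181164 = -16724656)
h = 2412865 (h = 2413732 - 867 = 2412865)
sqrt(h + H) = sqrt(2412865 - 16724656) = sqrt(-14311791) = 3*I*sqrt(1590199)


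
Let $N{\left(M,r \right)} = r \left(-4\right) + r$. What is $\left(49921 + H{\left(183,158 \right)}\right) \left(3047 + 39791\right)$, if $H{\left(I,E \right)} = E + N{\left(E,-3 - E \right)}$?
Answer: $2165974956$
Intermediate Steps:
$N{\left(M,r \right)} = - 3 r$ ($N{\left(M,r \right)} = - 4 r + r = - 3 r$)
$H{\left(I,E \right)} = 9 + 4 E$ ($H{\left(I,E \right)} = E - 3 \left(-3 - E\right) = E + \left(9 + 3 E\right) = 9 + 4 E$)
$\left(49921 + H{\left(183,158 \right)}\right) \left(3047 + 39791\right) = \left(49921 + \left(9 + 4 \cdot 158\right)\right) \left(3047 + 39791\right) = \left(49921 + \left(9 + 632\right)\right) 42838 = \left(49921 + 641\right) 42838 = 50562 \cdot 42838 = 2165974956$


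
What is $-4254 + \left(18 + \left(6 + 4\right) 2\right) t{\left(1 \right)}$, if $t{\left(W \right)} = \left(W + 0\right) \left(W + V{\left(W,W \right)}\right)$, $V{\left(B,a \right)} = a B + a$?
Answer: $-4140$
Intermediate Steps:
$V{\left(B,a \right)} = a + B a$ ($V{\left(B,a \right)} = B a + a = a + B a$)
$t{\left(W \right)} = W \left(W + W \left(1 + W\right)\right)$ ($t{\left(W \right)} = \left(W + 0\right) \left(W + W \left(1 + W\right)\right) = W \left(W + W \left(1 + W\right)\right)$)
$-4254 + \left(18 + \left(6 + 4\right) 2\right) t{\left(1 \right)} = -4254 + \left(18 + \left(6 + 4\right) 2\right) 1^{2} \left(2 + 1\right) = -4254 + \left(18 + 10 \cdot 2\right) 1 \cdot 3 = -4254 + \left(18 + 20\right) 3 = -4254 + 38 \cdot 3 = -4254 + 114 = -4140$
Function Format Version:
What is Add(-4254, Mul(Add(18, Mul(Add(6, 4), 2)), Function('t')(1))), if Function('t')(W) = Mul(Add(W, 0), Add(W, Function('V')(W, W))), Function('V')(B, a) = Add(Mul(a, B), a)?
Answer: -4140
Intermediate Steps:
Function('V')(B, a) = Add(a, Mul(B, a)) (Function('V')(B, a) = Add(Mul(B, a), a) = Add(a, Mul(B, a)))
Function('t')(W) = Mul(W, Add(W, Mul(W, Add(1, W)))) (Function('t')(W) = Mul(Add(W, 0), Add(W, Mul(W, Add(1, W)))) = Mul(W, Add(W, Mul(W, Add(1, W)))))
Add(-4254, Mul(Add(18, Mul(Add(6, 4), 2)), Function('t')(1))) = Add(-4254, Mul(Add(18, Mul(Add(6, 4), 2)), Mul(Pow(1, 2), Add(2, 1)))) = Add(-4254, Mul(Add(18, Mul(10, 2)), Mul(1, 3))) = Add(-4254, Mul(Add(18, 20), 3)) = Add(-4254, Mul(38, 3)) = Add(-4254, 114) = -4140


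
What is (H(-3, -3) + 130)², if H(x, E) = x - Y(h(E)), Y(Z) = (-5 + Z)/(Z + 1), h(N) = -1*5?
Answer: 62001/4 ≈ 15500.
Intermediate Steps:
h(N) = -5
Y(Z) = (-5 + Z)/(1 + Z)
H(x, E) = -5/2 + x (H(x, E) = x - (-5 - 5)/(1 - 5) = x - (-10)/(-4) = x - (-1)*(-10)/4 = x - 1*5/2 = x - 5/2 = -5/2 + x)
(H(-3, -3) + 130)² = ((-5/2 - 3) + 130)² = (-11/2 + 130)² = (249/2)² = 62001/4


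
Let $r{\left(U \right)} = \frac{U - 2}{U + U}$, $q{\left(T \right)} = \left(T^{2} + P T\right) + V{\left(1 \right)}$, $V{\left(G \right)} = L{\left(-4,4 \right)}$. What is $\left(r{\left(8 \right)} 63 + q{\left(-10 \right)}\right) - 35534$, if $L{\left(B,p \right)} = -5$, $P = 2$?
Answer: $- \frac{283483}{8} \approx -35435.0$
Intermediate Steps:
$V{\left(G \right)} = -5$
$q{\left(T \right)} = -5 + T^{2} + 2 T$ ($q{\left(T \right)} = \left(T^{2} + 2 T\right) - 5 = -5 + T^{2} + 2 T$)
$r{\left(U \right)} = \frac{-2 + U}{2 U}$
$\left(r{\left(8 \right)} 63 + q{\left(-10 \right)}\right) - 35534 = \left(\frac{-2 + 8}{2 \cdot 8} \cdot 63 + \left(-5 + \left(-10\right)^{2} + 2 \left(-10\right)\right)\right) - 35534 = \left(\frac{1}{2} \cdot \frac{1}{8} \cdot 6 \cdot 63 - -75\right) - 35534 = \left(\frac{3}{8} \cdot 63 + 75\right) - 35534 = \left(\frac{189}{8} + 75\right) - 35534 = \frac{789}{8} - 35534 = - \frac{283483}{8}$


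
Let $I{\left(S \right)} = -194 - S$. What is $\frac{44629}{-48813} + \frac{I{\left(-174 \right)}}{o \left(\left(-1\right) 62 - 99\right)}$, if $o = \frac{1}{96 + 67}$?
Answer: $\frac{151945111}{7858893} \approx 19.334$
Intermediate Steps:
$o = \frac{1}{163} \approx 0.006135$
$\frac{44629}{-48813} + \frac{I{\left(-174 \right)}}{o \left(\left(-1\right) 62 - 99\right)} = \frac{44629}{-48813} + \frac{-194 - -174}{\frac{1}{163} \left(\left(-1\right) 62 - 99\right)} = 44629 \left(- \frac{1}{48813}\right) + \frac{-194 + 174}{\frac{1}{163} \left(-62 - 99\right)} = - \frac{44629}{48813} - \frac{20}{\frac{1}{163} \left(-161\right)} = - \frac{44629}{48813} - \frac{20}{- \frac{161}{163}} = - \frac{44629}{48813} - - \frac{3260}{161} = - \frac{44629}{48813} + \frac{3260}{161} = \frac{151945111}{7858893}$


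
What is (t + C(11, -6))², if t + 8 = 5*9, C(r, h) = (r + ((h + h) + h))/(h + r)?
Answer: 31684/25 ≈ 1267.4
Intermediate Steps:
C(r, h) = (r + 3*h)/(h + r) (C(r, h) = (r + (2*h + h))/(h + r) = (r + 3*h)/(h + r))
t = 37 (t = -8 + 5*9 = -8 + 45 = 37)
(t + C(11, -6))² = (37 + (11 + 3*(-6))/(-6 + 11))² = (37 + (11 - 18)/5)² = (37 + (⅕)*(-7))² = (37 - 7/5)² = (178/5)² = 31684/25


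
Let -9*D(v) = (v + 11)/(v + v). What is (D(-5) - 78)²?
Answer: 1366561/225 ≈ 6073.6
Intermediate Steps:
D(v) = -(11 + v)/(18*v) (D(v) = -(v + 11)/(9*(v + v)) = -(11 + v)/(9*(2*v)) = -(11 + v)*1/(2*v)/9 = -(11 + v)/(18*v))
(D(-5) - 78)² = ((1/18)*(-11 - 1*(-5))/(-5) - 78)² = ((1/18)*(-⅕)*(-11 + 5) - 78)² = ((1/18)*(-⅕)*(-6) - 78)² = (1/15 - 78)² = (-1169/15)² = 1366561/225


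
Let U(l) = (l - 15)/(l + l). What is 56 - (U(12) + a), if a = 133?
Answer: -615/8 ≈ -76.875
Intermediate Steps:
U(l) = (-15 + l)/(2*l) (U(l) = (-15 + l)/((2*l)) = (-15 + l)*(1/(2*l)) = (-15 + l)/(2*l))
56 - (U(12) + a) = 56 - ((1/2)*(-15 + 12)/12 + 133) = 56 - ((1/2)*(1/12)*(-3) + 133) = 56 - (-1/8 + 133) = 56 - 1*1063/8 = 56 - 1063/8 = -615/8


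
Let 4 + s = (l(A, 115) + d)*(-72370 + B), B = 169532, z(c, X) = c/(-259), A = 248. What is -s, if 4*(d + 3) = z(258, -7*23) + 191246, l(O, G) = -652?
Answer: -32072569566/7 ≈ -4.5818e+9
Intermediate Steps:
z(c, X) = -c/259 (z(c, X) = c*(-1/259) = -c/259)
d = 12382337/259 (d = -3 + (-1/259*258 + 191246)/4 = -3 + (-258/259 + 191246)/4 = -3 + (¼)*(49532456/259) = -3 + 12383114/259 = 12382337/259 ≈ 47808.)
s = 32072569566/7 (s = -4 + (-652 + 12382337/259)*(-72370 + 169532) = -4 + (12213469/259)*97162 = -4 + 32072569594/7 = 32072569566/7 ≈ 4.5818e+9)
-s = -1*32072569566/7 = -32072569566/7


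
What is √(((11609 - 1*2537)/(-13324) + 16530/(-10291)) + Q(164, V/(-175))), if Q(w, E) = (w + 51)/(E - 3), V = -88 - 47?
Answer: I*√706059459539659165902/2673787038 ≈ 9.9379*I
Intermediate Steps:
V = -135
Q(w, E) = (51 + w)/(-3 + E)
√(((11609 - 1*2537)/(-13324) + 16530/(-10291)) + Q(164, V/(-175))) = √(((11609 - 1*2537)/(-13324) + 16530/(-10291)) + (51 + 164)/(-3 - 135/(-175))) = √(((11609 - 2537)*(-1/13324) + 16530*(-1/10291)) + 215/(-3 - 135*(-1/175))) = √((9072*(-1/13324) - 16530/10291) + 215/(-3 + 27/35)) = √((-2268/3331 - 16530/10291) + 215/(-78/35)) = √(-78401418/34279321 - 35/78*215) = √(-78401418/34279321 - 7525/78) = √(-264067201129/2673787038) = I*√706059459539659165902/2673787038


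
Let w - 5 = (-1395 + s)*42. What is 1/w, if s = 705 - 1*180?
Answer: -1/36535 ≈ -2.7371e-5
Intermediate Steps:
s = 525 (s = 705 - 180 = 525)
w = -36535 (w = 5 + (-1395 + 525)*42 = 5 - 870*42 = 5 - 36540 = -36535)
1/w = 1/(-36535) = -1/36535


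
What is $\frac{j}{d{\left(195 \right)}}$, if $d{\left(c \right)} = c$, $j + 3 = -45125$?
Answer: $- \frac{45128}{195} \approx -231.43$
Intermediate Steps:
$j = -45128$ ($j = -3 - 45125 = -45128$)
$\frac{j}{d{\left(195 \right)}} = - \frac{45128}{195}$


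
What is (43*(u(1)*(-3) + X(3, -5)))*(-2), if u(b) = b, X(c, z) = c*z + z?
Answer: 1978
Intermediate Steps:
X(c, z) = z + c*z
(43*(u(1)*(-3) + X(3, -5)))*(-2) = (43*(1*(-3) - 5*(1 + 3)))*(-2) = (43*(-3 - 5*4))*(-2) = (43*(-3 - 20))*(-2) = (43*(-23))*(-2) = -989*(-2) = 1978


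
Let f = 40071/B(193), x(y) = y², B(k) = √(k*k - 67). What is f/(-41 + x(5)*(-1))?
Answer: -13357*√37182/818004 ≈ -3.1486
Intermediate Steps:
B(k) = √(-67 + k²) (B(k) = √(k² - 67) = √(-67 + k²))
f = 13357*√37182/12394 (f = 40071/(√(-67 + 193²)) = 40071/(√(-67 + 37249)) = 40071/(√37182) = 40071*(√37182/37182) = 13357*√37182/12394 ≈ 207.81)
f/(-41 + x(5)*(-1)) = (13357*√37182/12394)/(-41 + 5²*(-1)) = (13357*√37182/12394)/(-41 + 25*(-1)) = (13357*√37182/12394)/(-41 - 25) = (13357*√37182/12394)/(-66) = (13357*√37182/12394)*(-1/66) = -13357*√37182/818004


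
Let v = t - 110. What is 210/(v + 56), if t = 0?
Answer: -35/9 ≈ -3.8889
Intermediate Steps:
v = -110 (v = 0 - 110 = -110)
210/(v + 56) = 210/(-110 + 56) = 210/(-54) = 210*(-1/54) = -35/9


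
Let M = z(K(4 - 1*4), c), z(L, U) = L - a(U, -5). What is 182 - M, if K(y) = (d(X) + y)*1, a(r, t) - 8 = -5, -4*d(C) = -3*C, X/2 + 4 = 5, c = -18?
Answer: 367/2 ≈ 183.50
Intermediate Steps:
X = 2 (X = -8 + 2*5 = -8 + 10 = 2)
d(C) = 3*C/4 (d(C) = -(-3)*C/4 = 3*C/4)
a(r, t) = 3 (a(r, t) = 8 - 5 = 3)
K(y) = 3/2 + y (K(y) = ((¾)*2 + y)*1 = (3/2 + y)*1 = 3/2 + y)
z(L, U) = -3 + L (z(L, U) = L - 1*3 = L - 3 = -3 + L)
M = -3/2 (M = -3 + (3/2 + (4 - 1*4)) = -3 + (3/2 + (4 - 4)) = -3 + (3/2 + 0) = -3 + 3/2 = -3/2 ≈ -1.5000)
182 - M = 182 - 1*(-3/2) = 182 + 3/2 = 367/2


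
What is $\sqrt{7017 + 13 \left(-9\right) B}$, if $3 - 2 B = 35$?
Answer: $\sqrt{8889} \approx 94.281$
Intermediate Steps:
$B = -16$ ($B = \frac{3}{2} - \frac{35}{2} = -16$)
$\sqrt{7017 + 13 \left(-9\right) B} = \sqrt{7017 + 13 \left(-9\right) \left(-16\right)} = \sqrt{7017 - -1872} = \sqrt{7017 + 1872} = \sqrt{8889}$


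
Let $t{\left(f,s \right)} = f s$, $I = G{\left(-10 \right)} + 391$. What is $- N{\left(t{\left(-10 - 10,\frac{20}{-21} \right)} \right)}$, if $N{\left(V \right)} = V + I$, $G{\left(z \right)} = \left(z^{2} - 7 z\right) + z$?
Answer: $- \frac{11971}{21} \approx -570.05$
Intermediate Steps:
$G{\left(z \right)} = z^{2} - 6 z$
$I = 551$ ($I = - 10 \left(-6 - 10\right) + 391 = \left(-10\right) \left(-16\right) + 391 = 160 + 391 = 551$)
$N{\left(V \right)} = 551 + V$ ($N{\left(V \right)} = V + 551 = 551 + V$)
$- N{\left(t{\left(-10 - 10,\frac{20}{-21} \right)} \right)} = - (551 + \left(-10 - 10\right) \frac{20}{-21}) = - (551 - 20 \cdot 20 \left(- \frac{1}{21}\right)) = - (551 - - \frac{400}{21}) = - (551 + \frac{400}{21}) = \left(-1\right) \frac{11971}{21} = - \frac{11971}{21}$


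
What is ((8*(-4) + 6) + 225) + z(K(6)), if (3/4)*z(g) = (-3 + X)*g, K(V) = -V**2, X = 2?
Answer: 247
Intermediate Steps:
z(g) = -4*g/3 (z(g) = 4*((-3 + 2)*g)/3 = 4*(-g)/3 = -4*g/3)
((8*(-4) + 6) + 225) + z(K(6)) = ((8*(-4) + 6) + 225) - (-4)*6**2/3 = ((-32 + 6) + 225) - (-4)*36/3 = (-26 + 225) - 4/3*(-36) = 199 + 48 = 247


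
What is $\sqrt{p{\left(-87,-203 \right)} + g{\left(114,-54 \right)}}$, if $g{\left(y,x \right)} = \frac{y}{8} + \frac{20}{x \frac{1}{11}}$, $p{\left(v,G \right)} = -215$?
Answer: $\frac{i \sqrt{66363}}{18} \approx 14.312 i$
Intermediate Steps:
$g{\left(y,x \right)} = \frac{220}{x} + \frac{y}{8}$ ($g{\left(y,x \right)} = y \frac{1}{8} + \frac{20}{x \frac{1}{11}} = \frac{y}{8} + \frac{20}{\frac{1}{11} x} = \frac{y}{8} + 20 \frac{11}{x} = \frac{y}{8} + \frac{220}{x} = \frac{220}{x} + \frac{y}{8}$)
$\sqrt{p{\left(-87,-203 \right)} + g{\left(114,-54 \right)}} = \sqrt{-215 + \left(\frac{220}{-54} + \frac{1}{8} \cdot 114\right)} = \sqrt{-215 + \left(220 \left(- \frac{1}{54}\right) + \frac{57}{4}\right)} = \sqrt{-215 + \left(- \frac{110}{27} + \frac{57}{4}\right)} = \sqrt{-215 + \frac{1099}{108}} = \sqrt{- \frac{22121}{108}} = \frac{i \sqrt{66363}}{18}$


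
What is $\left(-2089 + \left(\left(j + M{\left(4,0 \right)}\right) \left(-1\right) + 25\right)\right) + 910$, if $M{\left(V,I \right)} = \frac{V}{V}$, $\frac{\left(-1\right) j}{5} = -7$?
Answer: $-1190$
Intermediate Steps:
$j = 35$ ($j = \left(-5\right) \left(-7\right) = 35$)
$M{\left(V,I \right)} = 1$
$\left(-2089 + \left(\left(j + M{\left(4,0 \right)}\right) \left(-1\right) + 25\right)\right) + 910 = \left(-2089 + \left(\left(35 + 1\right) \left(-1\right) + 25\right)\right) + 910 = \left(-2089 + \left(36 \left(-1\right) + 25\right)\right) + 910 = \left(-2089 + \left(-36 + 25\right)\right) + 910 = \left(-2089 - 11\right) + 910 = -2100 + 910 = -1190$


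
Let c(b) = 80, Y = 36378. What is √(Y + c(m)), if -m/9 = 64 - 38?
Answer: √36458 ≈ 190.94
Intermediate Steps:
m = -234 (m = -9*(64 - 38) = -9*26 = -234)
√(Y + c(m)) = √(36378 + 80) = √36458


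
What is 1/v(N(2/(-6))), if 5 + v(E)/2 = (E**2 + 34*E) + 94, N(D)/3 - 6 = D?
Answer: 1/1912 ≈ 0.00052301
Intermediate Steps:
N(D) = 18 + 3*D
v(E) = 178 + 2*E**2 + 68*E (v(E) = -10 + 2*((E**2 + 34*E) + 94) = -10 + 2*(94 + E**2 + 34*E) = -10 + (188 + 2*E**2 + 68*E) = 178 + 2*E**2 + 68*E)
1/v(N(2/(-6))) = 1/(178 + 2*(18 + 3*(2/(-6)))**2 + 68*(18 + 3*(2/(-6)))) = 1/(178 + 2*(18 + 3*(2*(-1/6)))**2 + 68*(18 + 3*(2*(-1/6)))) = 1/(178 + 2*(18 + 3*(-1/3))**2 + 68*(18 + 3*(-1/3))) = 1/(178 + 2*(18 - 1)**2 + 68*(18 - 1)) = 1/(178 + 2*17**2 + 68*17) = 1/(178 + 2*289 + 1156) = 1/(178 + 578 + 1156) = 1/1912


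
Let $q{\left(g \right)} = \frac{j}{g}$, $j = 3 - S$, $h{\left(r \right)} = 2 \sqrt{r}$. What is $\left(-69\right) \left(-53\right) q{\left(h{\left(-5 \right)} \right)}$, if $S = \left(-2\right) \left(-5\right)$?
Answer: $\frac{25599 i \sqrt{5}}{10} \approx 5724.1 i$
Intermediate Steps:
$S = 10$
$j = -7$ ($j = 3 - 10 = -7$)
$q{\left(g \right)} = - \frac{7}{g}$
$\left(-69\right) \left(-53\right) q{\left(h{\left(-5 \right)} \right)} = \left(-69\right) \left(-53\right) \left(- \frac{7}{2 \sqrt{-5}}\right) = 3657 \left(- \frac{7}{2 i \sqrt{5}}\right) = 3657 \left(- 7 \left(- \frac{i \sqrt{5}}{10}\right)\right) = 3657 \frac{7 i \sqrt{5}}{10} = \frac{25599 i \sqrt{5}}{10}$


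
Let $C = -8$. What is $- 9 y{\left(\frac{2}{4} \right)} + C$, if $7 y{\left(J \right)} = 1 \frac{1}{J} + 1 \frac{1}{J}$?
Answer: $- \frac{92}{7} \approx -13.143$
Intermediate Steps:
$y{\left(J \right)} = \frac{2}{7 J}$ ($y{\left(J \right)} = \frac{1 \frac{1}{J} + 1 \frac{1}{J}}{7} = \frac{\frac{1}{J} + \frac{1}{J}}{7} = \frac{2 \frac{1}{J}}{7} = \frac{2}{7 J}$)
$- 9 y{\left(\frac{2}{4} \right)} + C = - 9 \frac{2}{7 \cdot \frac{2}{4}} - 8 = - 9 \frac{2}{7 \cdot 2 \cdot \frac{1}{4}} - 8 = - 9 \frac{2 \frac{1}{\frac{1}{2}}}{7} - 8 = - 9 \cdot \frac{2}{7} \cdot 2 - 8 = \left(-9\right) \frac{4}{7} - 8 = - \frac{36}{7} - 8 = - \frac{92}{7}$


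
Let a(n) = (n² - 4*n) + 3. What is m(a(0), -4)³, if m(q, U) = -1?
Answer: -1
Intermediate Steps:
a(n) = 3 + n² - 4*n
m(a(0), -4)³ = (-1)³ = -1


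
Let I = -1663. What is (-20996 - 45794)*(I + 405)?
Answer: 84021820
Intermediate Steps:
(-20996 - 45794)*(I + 405) = (-20996 - 45794)*(-1663 + 405) = -66790*(-1258) = 84021820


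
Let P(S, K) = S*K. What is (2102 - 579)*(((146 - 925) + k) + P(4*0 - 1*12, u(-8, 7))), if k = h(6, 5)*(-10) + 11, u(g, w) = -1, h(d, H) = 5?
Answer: -1227538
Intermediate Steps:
k = -39 (k = 5*(-10) + 11 = -50 + 11 = -39)
P(S, K) = K*S
(2102 - 579)*(((146 - 925) + k) + P(4*0 - 1*12, u(-8, 7))) = (2102 - 579)*(((146 - 925) - 39) - (4*0 - 1*12)) = 1523*((-779 - 39) - (0 - 12)) = 1523*(-818 - 1*(-12)) = 1523*(-818 + 12) = 1523*(-806) = -1227538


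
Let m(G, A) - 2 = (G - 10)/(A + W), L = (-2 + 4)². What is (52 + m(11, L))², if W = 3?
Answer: 143641/49 ≈ 2931.4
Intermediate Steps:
L = 4 (L = 2² = 4)
m(G, A) = 2 + (-10 + G)/(3 + A) (m(G, A) = 2 + (G - 10)/(A + 3) = 2 + (-10 + G)/(3 + A))
(52 + m(11, L))² = (52 + (-4 + 11 + 2*4)/(3 + 4))² = (52 + (-4 + 11 + 8)/7)² = (52 + (⅐)*15)² = (52 + 15/7)² = (379/7)² = 143641/49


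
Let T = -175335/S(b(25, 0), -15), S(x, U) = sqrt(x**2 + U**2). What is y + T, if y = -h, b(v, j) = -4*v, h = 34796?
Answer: -34796 - 35067*sqrt(409)/409 ≈ -36530.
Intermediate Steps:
S(x, U) = sqrt(U**2 + x**2)
T = -35067*sqrt(409)/409 (T = -175335/sqrt((-15)**2 + (-4*25)**2) = -175335/sqrt(225 + (-100)**2) = -175335/sqrt(225 + 10000) = -175335*sqrt(409)/2045 = -35067*sqrt(409)/409 ≈ -1734.0)
y = -34796 (y = -1*34796 = -34796)
y + T = -34796 - 35067*sqrt(409)/409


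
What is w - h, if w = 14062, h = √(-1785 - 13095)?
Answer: 14062 - 4*I*√930 ≈ 14062.0 - 121.98*I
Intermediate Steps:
h = 4*I*√930 (h = √(-14880) = 4*I*√930 ≈ 121.98*I)
w - h = 14062 - 4*I*√930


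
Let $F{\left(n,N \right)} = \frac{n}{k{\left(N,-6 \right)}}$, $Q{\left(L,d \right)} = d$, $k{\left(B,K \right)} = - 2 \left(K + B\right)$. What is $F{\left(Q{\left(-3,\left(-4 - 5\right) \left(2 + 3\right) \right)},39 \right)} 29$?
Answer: $\frac{435}{22} \approx 19.773$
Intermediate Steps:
$k{\left(B,K \right)} = - 2 B - 2 K$ ($k{\left(B,K \right)} = - 2 \left(B + K\right) = - 2 B - 2 K$)
$F{\left(n,N \right)} = \frac{n}{12 - 2 N}$ ($F{\left(n,N \right)} = \frac{n}{- 2 N - -12} = \frac{n}{- 2 N + 12} = \frac{n}{12 - 2 N}$)
$F{\left(Q{\left(-3,\left(-4 - 5\right) \left(2 + 3\right) \right)},39 \right)} 29 = - \frac{\left(-4 - 5\right) \left(2 + 3\right)}{-12 + 2 \cdot 39} \cdot 29 = - \frac{\left(-9\right) 5}{-12 + 78} \cdot 29 = \left(-1\right) \left(-45\right) \frac{1}{66} \cdot 29 = \frac{15}{22} \cdot 29 = \frac{435}{22}$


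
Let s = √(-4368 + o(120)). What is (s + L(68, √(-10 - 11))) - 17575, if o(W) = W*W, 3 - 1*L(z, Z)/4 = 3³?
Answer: -17671 + 4*√627 ≈ -17571.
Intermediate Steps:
L(z, Z) = -96 (L(z, Z) = 12 - 4*3³ = 12 - 4*27 = 12 - 108 = -96)
o(W) = W²
s = 4*√627 (s = √(-4368 + 120²) = √(-4368 + 14400) = √10032 = 4*√627 ≈ 100.16)
(s + L(68, √(-10 - 11))) - 17575 = (4*√627 - 96) - 17575 = (-96 + 4*√627) - 17575 = -17671 + 4*√627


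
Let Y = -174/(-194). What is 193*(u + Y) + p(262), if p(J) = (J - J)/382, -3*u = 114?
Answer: -694607/97 ≈ -7160.9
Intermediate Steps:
u = -38 (u = -⅓*114 = -38)
p(J) = 0 (p(J) = 0*(1/382) = 0)
Y = 87/97 (Y = -174*(-1/194) = 87/97 ≈ 0.89691)
193*(u + Y) + p(262) = 193*(-38 + 87/97) + 0 = 193*(-3599/97) + 0 = -694607/97 + 0 = -694607/97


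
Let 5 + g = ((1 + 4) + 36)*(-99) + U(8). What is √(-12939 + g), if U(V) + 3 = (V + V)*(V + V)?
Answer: 5*I*√670 ≈ 129.42*I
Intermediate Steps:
U(V) = -3 + 4*V² (U(V) = -3 + (V + V)*(V + V) = -3 + (2*V)*(2*V) = -3 + 4*V²)
g = -3811 (g = -5 + (((1 + 4) + 36)*(-99) + (-3 + 4*8²)) = -5 + ((5 + 36)*(-99) + (-3 + 4*64)) = -5 + (41*(-99) + (-3 + 256)) = -5 + (-4059 + 253) = -5 - 3806 = -3811)
√(-12939 + g) = √(-12939 - 3811) = √(-16750) = 5*I*√670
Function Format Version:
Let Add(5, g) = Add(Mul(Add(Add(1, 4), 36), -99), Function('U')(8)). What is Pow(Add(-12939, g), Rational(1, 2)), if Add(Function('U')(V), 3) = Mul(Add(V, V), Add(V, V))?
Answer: Mul(5, I, Pow(670, Rational(1, 2))) ≈ Mul(129.42, I)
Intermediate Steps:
Function('U')(V) = Add(-3, Mul(4, Pow(V, 2))) (Function('U')(V) = Add(-3, Mul(Add(V, V), Add(V, V))) = Add(-3, Mul(Mul(2, V), Mul(2, V))) = Add(-3, Mul(4, Pow(V, 2))))
g = -3811 (g = Add(-5, Add(Mul(Add(Add(1, 4), 36), -99), Add(-3, Mul(4, Pow(8, 2))))) = Add(-5, Add(Mul(Add(5, 36), -99), Add(-3, Mul(4, 64)))) = Add(-5, Add(Mul(41, -99), Add(-3, 256))) = Add(-5, Add(-4059, 253)) = Add(-5, -3806) = -3811)
Pow(Add(-12939, g), Rational(1, 2)) = Pow(Add(-12939, -3811), Rational(1, 2)) = Pow(-16750, Rational(1, 2)) = Mul(5, I, Pow(670, Rational(1, 2)))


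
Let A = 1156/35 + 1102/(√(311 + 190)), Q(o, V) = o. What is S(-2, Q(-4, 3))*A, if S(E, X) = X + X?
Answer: -9248/35 - 8816*√501/501 ≈ -658.10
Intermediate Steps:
S(E, X) = 2*X
A = 1156/35 + 1102*√501/501 (A = 1156*(1/35) + 1102/(√501) = 1156/35 + 1102*(√501/501) = 1156/35 + 1102*√501/501 ≈ 82.262)
S(-2, Q(-4, 3))*A = (2*(-4))*(1156/35 + 1102*√501/501) = -8*(1156/35 + 1102*√501/501) = -9248/35 - 8816*√501/501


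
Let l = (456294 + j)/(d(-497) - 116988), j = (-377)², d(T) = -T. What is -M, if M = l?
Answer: 598423/116491 ≈ 5.1371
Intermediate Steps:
j = 142129
l = -598423/116491 (l = (456294 + 142129)/(-1*(-497) - 116988) = 598423/(497 - 116988) = 598423/(-116491) = 598423*(-1/116491) = -598423/116491 ≈ -5.1371)
M = -598423/116491 ≈ -5.1371
-M = -1*(-598423/116491) = 598423/116491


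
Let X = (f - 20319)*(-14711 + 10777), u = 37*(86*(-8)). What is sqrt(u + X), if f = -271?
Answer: 2*sqrt(20243901) ≈ 8998.6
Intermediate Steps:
u = -25456 (u = 37*(-688) = -25456)
X = 81001060 (X = (-271 - 20319)*(-14711 + 10777) = -20590*(-3934) = 81001060)
sqrt(u + X) = sqrt(-25456 + 81001060) = sqrt(80975604) = 2*sqrt(20243901)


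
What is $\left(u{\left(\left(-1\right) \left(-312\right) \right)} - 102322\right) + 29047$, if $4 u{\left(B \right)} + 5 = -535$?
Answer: $-73410$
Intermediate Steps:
$u{\left(B \right)} = -135$ ($u{\left(B \right)} = - \frac{5}{4} + \frac{1}{4} \left(-535\right) = - \frac{5}{4} - \frac{535}{4} = -135$)
$\left(u{\left(\left(-1\right) \left(-312\right) \right)} - 102322\right) + 29047 = \left(-135 - 102322\right) + 29047 = -102457 + 29047 = -73410$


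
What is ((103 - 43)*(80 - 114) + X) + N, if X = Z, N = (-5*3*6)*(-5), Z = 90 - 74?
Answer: -1574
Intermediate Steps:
Z = 16
N = 450 (N = -15*6*(-5) = -90*(-5) = 450)
X = 16
((103 - 43)*(80 - 114) + X) + N = ((103 - 43)*(80 - 114) + 16) + 450 = (60*(-34) + 16) + 450 = (-2040 + 16) + 450 = -2024 + 450 = -1574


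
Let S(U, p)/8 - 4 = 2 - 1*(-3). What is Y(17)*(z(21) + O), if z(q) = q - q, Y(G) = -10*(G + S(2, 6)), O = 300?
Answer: -267000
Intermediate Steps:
S(U, p) = 72 (S(U, p) = 32 + 8*(2 - 1*(-3)) = 32 + 8*(2 + 3) = 32 + 8*5 = 32 + 40 = 72)
Y(G) = -720 - 10*G (Y(G) = -10*(G + 72) = -10*(72 + G) = -720 - 10*G)
z(q) = 0
Y(17)*(z(21) + O) = (-720 - 10*17)*(0 + 300) = (-720 - 170)*300 = -890*300 = -267000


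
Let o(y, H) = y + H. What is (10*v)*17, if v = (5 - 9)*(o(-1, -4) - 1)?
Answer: 4080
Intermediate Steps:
o(y, H) = H + y
v = 24 (v = (5 - 9)*((-4 - 1) - 1) = -4*(-5 - 1) = -4*(-6) = 24)
(10*v)*17 = (10*24)*17 = 240*17 = 4080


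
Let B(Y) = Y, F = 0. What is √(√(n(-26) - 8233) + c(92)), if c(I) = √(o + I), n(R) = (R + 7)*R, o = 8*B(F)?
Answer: √(2*√23 + I*√7739) ≈ 7.003 + 6.281*I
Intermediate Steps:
o = 0 (o = 8*0 = 0)
n(R) = R*(7 + R) (n(R) = (7 + R)*R = R*(7 + R))
c(I) = √I (c(I) = √(0 + I) = √I)
√(√(n(-26) - 8233) + c(92)) = √(√(-26*(7 - 26) - 8233) + √92) = √(√(-26*(-19) - 8233) + 2*√23) = √(√(494 - 8233) + 2*√23) = √(√(-7739) + 2*√23) = √(I*√7739 + 2*√23) = √(2*√23 + I*√7739)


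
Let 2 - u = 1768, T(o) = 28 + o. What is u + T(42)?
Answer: -1696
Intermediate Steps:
u = -1766 (u = 2 - 1*1768 = 2 - 1768 = -1766)
u + T(42) = -1766 + (28 + 42) = -1766 + 70 = -1696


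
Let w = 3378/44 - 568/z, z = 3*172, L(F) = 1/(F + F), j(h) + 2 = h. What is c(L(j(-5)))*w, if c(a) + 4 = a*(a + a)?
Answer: -83969987/278124 ≈ -301.92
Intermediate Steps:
j(h) = -2 + h
L(F) = 1/(2*F)
c(a) = -4 + 2*a**2 (c(a) = -4 + a*(a + a) = -4 + a*(2*a) = -4 + 2*a**2)
z = 516
w = 214757/2838 (w = 3378/44 - 568/516 = 3378*(1/44) - 568*1/516 = 1689/22 - 142/129 = 214757/2838 ≈ 75.672)
c(L(j(-5)))*w = (-4 + 2*(1/(2*(-2 - 5)))**2)*(214757/2838) = (-4 + 2*((1/2)/(-7))**2)*(214757/2838) = (-4 + 2*((1/2)*(-1/7))**2)*(214757/2838) = (-4 + 2*(-1/14)**2)*(214757/2838) = (-4 + 2*(1/196))*(214757/2838) = (-4 + 1/98)*(214757/2838) = -391/98*214757/2838 = -83969987/278124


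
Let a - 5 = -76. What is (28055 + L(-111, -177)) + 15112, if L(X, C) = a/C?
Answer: 7640630/177 ≈ 43167.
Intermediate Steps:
a = -71 (a = 5 - 76 = -71)
L(X, C) = -71/C
(28055 + L(-111, -177)) + 15112 = (28055 - 71/(-177)) + 15112 = (28055 - 71*(-1/177)) + 15112 = (28055 + 71/177) + 15112 = 4965806/177 + 15112 = 7640630/177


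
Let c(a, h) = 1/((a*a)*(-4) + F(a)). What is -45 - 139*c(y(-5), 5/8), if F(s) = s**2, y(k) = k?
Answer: -3236/75 ≈ -43.147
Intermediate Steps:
c(a, h) = -1/(3*a**2) (c(a, h) = 1/((a*a)*(-4) + a**2) = 1/(a**2*(-4) + a**2) = 1/(-4*a**2 + a**2) = 1/(-3*a**2) = -1/(3*a**2))
-45 - 139*c(y(-5), 5/8) = -45 - (-139)/(3*(-5)**2) = -45 - (-139)/(3*25) = -45 - 139*(-1/75) = -45 + 139/75 = -3236/75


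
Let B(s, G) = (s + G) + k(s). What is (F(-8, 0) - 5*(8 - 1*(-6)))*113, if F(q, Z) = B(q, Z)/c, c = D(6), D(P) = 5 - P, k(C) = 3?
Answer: -7345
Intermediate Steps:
c = -1 (c = 5 - 1*6 = 5 - 6 = -1)
B(s, G) = 3 + G + s (B(s, G) = (s + G) + 3 = (G + s) + 3 = 3 + G + s)
F(q, Z) = -3 - Z - q (F(q, Z) = (3 + Z + q)/(-1) = (3 + Z + q)*(-1) = -3 - Z - q)
(F(-8, 0) - 5*(8 - 1*(-6)))*113 = ((-3 - 1*0 - 1*(-8)) - 5*(8 - 1*(-6)))*113 = ((-3 + 0 + 8) - 5*(8 + 6))*113 = (5 - 5*14)*113 = (5 - 70)*113 = -65*113 = -7345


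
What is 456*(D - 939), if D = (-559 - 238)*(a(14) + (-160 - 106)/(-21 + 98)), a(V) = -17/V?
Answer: 97683636/77 ≈ 1.2686e+6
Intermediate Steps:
D = 573043/154 (D = (-559 - 238)*(-17/14 + (-160 - 106)/(-21 + 98)) = -797*(-17*1/14 - 266/77) = -797*(-17/14 - 266*1/77) = -797*(-17/14 - 38/11) = -797*(-719/154) = 573043/154 ≈ 3721.1)
456*(D - 939) = 456*(573043/154 - 939) = 456*(428437/154) = 97683636/77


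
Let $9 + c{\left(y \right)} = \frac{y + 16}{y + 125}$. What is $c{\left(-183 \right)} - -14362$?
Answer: $\frac{832641}{58} \approx 14356.0$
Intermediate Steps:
$c{\left(y \right)} = -9 + \frac{16 + y}{125 + y}$ ($c{\left(y \right)} = -9 + \frac{y + 16}{y + 125} = -9 + \frac{16 + y}{125 + y}$)
$c{\left(-183 \right)} - -14362 = \frac{-1109 - -1464}{125 - 183} - -14362 = \frac{-1109 + 1464}{-58} + 14362 = \left(- \frac{1}{58}\right) 355 + 14362 = - \frac{355}{58} + 14362 = \frac{832641}{58}$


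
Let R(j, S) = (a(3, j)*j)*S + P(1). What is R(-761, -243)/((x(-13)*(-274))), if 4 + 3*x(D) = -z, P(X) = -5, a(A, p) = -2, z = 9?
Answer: -1109553/3562 ≈ -311.50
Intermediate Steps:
x(D) = -13/3 (x(D) = -4/3 + (-1*9)/3 = -4/3 + (⅓)*(-9) = -4/3 - 3 = -13/3)
R(j, S) = -5 - 2*S*j (R(j, S) = (-2*j)*S - 5 = -2*S*j - 5 = -5 - 2*S*j)
R(-761, -243)/((x(-13)*(-274))) = (-5 - 2*(-243)*(-761))/((-13/3*(-274))) = (-5 - 369846)/(3562/3) = -369851*3/3562 = -1109553/3562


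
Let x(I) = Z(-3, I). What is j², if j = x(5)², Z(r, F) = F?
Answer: 625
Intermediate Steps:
x(I) = I
j = 25 (j = 5² = 25)
j² = 25² = 625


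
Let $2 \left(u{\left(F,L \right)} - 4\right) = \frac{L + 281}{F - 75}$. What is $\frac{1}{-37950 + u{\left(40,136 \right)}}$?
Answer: $- \frac{70}{2656637} \approx -2.6349 \cdot 10^{-5}$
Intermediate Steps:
$u{\left(F,L \right)} = 4 + \frac{281 + L}{2 \left(-75 + F\right)}$ ($u{\left(F,L \right)} = 4 + \frac{\left(L + 281\right) \frac{1}{F - 75}}{2} = 4 + \frac{\left(281 + L\right) \frac{1}{-75 + F}}{2} = 4 + \frac{\frac{1}{-75 + F} \left(281 + L\right)}{2} = 4 + \frac{281 + L}{2 \left(-75 + F\right)}$)
$\frac{1}{-37950 + u{\left(40,136 \right)}} = \frac{1}{-37950 + \frac{-319 + 136 + 8 \cdot 40}{2 \left(-75 + 40\right)}} = \frac{1}{-37950 + \frac{-319 + 136 + 320}{2 \left(-35\right)}} = \frac{1}{-37950 + \frac{1}{2} \left(- \frac{1}{35}\right) 137} = \frac{1}{-37950 - \frac{137}{70}} = \frac{1}{- \frac{2656637}{70}} = - \frac{70}{2656637}$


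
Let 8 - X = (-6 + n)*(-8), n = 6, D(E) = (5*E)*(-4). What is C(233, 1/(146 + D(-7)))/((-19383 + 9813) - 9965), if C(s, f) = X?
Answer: -8/19535 ≈ -0.00040952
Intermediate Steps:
D(E) = -20*E
X = 8 (X = 8 - (-6 + 6)*(-8) = 8 - 0*(-8) = 8 - 1*0 = 8 + 0 = 8)
C(s, f) = 8
C(233, 1/(146 + D(-7)))/((-19383 + 9813) - 9965) = 8/((-19383 + 9813) - 9965) = 8/(-9570 - 9965) = 8/(-19535) = 8*(-1/19535) = -8/19535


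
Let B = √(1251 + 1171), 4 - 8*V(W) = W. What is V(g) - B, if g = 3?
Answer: ⅛ - √2422 ≈ -49.089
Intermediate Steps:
V(W) = ½ - W/8
B = √2422 ≈ 49.214
V(g) - B = (½ - ⅛*3) - √2422 = (½ - 3/8) - √2422 = ⅛ - √2422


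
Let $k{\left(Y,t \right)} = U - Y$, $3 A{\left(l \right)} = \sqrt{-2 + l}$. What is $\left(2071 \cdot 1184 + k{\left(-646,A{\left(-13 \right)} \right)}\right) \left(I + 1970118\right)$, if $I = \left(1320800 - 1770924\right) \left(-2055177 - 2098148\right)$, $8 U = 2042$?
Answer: $\frac{9171701987073054949}{2} \approx 4.5859 \cdot 10^{18}$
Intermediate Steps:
$U = \frac{1021}{4}$ ($U = \frac{1}{8} \cdot 2042 = \frac{1021}{4} \approx 255.25$)
$A{\left(l \right)} = \frac{\sqrt{-2 + l}}{3}$
$k{\left(Y,t \right)} = \frac{1021}{4} - Y$
$I = 1869511262300$ ($I = \left(-450124\right) \left(-4153325\right) = 1869511262300$)
$\left(2071 \cdot 1184 + k{\left(-646,A{\left(-13 \right)} \right)}\right) \left(I + 1970118\right) = \left(2071 \cdot 1184 + \left(\frac{1021}{4} - -646\right)\right) \left(1869511262300 + 1970118\right) = \left(2452064 + \left(\frac{1021}{4} + 646\right)\right) 1869513232418 = \left(2452064 + \frac{3605}{4}\right) 1869513232418 = \frac{9811861}{4} \cdot 1869513232418 = \frac{9171701987073054949}{2}$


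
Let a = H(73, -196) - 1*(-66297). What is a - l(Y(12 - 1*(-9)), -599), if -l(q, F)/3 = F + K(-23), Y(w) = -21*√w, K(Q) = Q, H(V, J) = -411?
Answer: 64020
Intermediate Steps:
a = 65886 (a = -411 - 1*(-66297) = -411 + 66297 = 65886)
l(q, F) = 69 - 3*F (l(q, F) = -3*(F - 23) = -3*(-23 + F) = 69 - 3*F)
a - l(Y(12 - 1*(-9)), -599) = 65886 - (69 - 3*(-599)) = 65886 - (69 + 1797) = 65886 - 1*1866 = 65886 - 1866 = 64020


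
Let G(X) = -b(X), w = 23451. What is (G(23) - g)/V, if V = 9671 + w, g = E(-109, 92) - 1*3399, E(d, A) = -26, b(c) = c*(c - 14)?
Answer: 1609/16561 ≈ 0.097156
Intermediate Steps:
b(c) = c*(-14 + c)
g = -3425 (g = -26 - 1*3399 = -26 - 3399 = -3425)
G(X) = -X*(-14 + X)
V = 33122 (V = 9671 + 23451 = 33122)
(G(23) - g)/V = (23*(14 - 1*23) - 1*(-3425))/33122 = (23*(14 - 23) + 3425)*(1/33122) = (23*(-9) + 3425)*(1/33122) = (-207 + 3425)*(1/33122) = 3218*(1/33122) = 1609/16561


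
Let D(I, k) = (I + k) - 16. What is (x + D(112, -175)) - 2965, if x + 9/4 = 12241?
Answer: 36779/4 ≈ 9194.8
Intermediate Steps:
x = 48955/4 (x = -9/4 + 12241 = 48955/4 ≈ 12239.)
D(I, k) = -16 + I + k
(x + D(112, -175)) - 2965 = (48955/4 + (-16 + 112 - 175)) - 2965 = (48955/4 - 79) - 2965 = 48639/4 - 2965 = 36779/4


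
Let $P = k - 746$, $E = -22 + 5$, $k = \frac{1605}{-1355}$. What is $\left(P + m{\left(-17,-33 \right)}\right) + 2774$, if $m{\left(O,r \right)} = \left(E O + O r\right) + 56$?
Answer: $\frac{794793}{271} \approx 2932.8$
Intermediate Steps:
$k = - \frac{321}{271}$ ($k = 1605 \left(- \frac{1}{1355}\right) = - \frac{321}{271} \approx -1.1845$)
$E = -17$
$m{\left(O,r \right)} = 56 - 17 O + O r$ ($m{\left(O,r \right)} = \left(- 17 O + O r\right) + 56 = 56 - 17 O + O r$)
$P = - \frac{202487}{271}$ ($P = - \frac{321}{271} - 746 = - \frac{202487}{271} \approx -747.18$)
$\left(P + m{\left(-17,-33 \right)}\right) + 2774 = \left(- \frac{202487}{271} - -906\right) + 2774 = \left(- \frac{202487}{271} + \left(56 + 289 + 561\right)\right) + 2774 = \left(- \frac{202487}{271} + 906\right) + 2774 = \frac{43039}{271} + 2774 = \frac{794793}{271}$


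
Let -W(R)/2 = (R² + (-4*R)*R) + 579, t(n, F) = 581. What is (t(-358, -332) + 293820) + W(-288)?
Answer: 790907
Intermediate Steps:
W(R) = -1158 + 6*R² (W(R) = -2*((R² + (-4*R)*R) + 579) = -2*((R² - 4*R²) + 579) = -2*(-3*R² + 579) = -2*(579 - 3*R²) = -1158 + 6*R²)
(t(-358, -332) + 293820) + W(-288) = (581 + 293820) + (-1158 + 6*(-288)²) = 294401 + (-1158 + 6*82944) = 294401 + (-1158 + 497664) = 294401 + 496506 = 790907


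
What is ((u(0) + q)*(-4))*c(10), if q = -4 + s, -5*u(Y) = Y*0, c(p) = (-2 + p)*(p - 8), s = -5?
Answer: 576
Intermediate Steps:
c(p) = (-8 + p)*(-2 + p) (c(p) = (-2 + p)*(-8 + p) = (-8 + p)*(-2 + p))
u(Y) = 0 (u(Y) = -Y*0/5 = -1/5*0 = 0)
q = -9 (q = -4 - 5 = -9)
((u(0) + q)*(-4))*c(10) = ((0 - 9)*(-4))*(16 + 10**2 - 10*10) = (-9*(-4))*(16 + 100 - 100) = 36*16 = 576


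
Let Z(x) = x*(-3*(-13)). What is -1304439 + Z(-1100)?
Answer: -1347339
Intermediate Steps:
Z(x) = 39*x (Z(x) = x*39 = 39*x)
-1304439 + Z(-1100) = -1304439 + 39*(-1100) = -1304439 - 42900 = -1347339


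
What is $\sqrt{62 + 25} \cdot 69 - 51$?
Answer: $-51 + 69 \sqrt{87} \approx 592.59$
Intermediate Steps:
$\sqrt{62 + 25} \cdot 69 - 51 = \sqrt{87} \cdot 69 - 51 = 69 \sqrt{87} - 51 = -51 + 69 \sqrt{87}$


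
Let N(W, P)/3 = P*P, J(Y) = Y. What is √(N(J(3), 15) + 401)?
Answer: 2*√269 ≈ 32.802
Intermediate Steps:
N(W, P) = 3*P² (N(W, P) = 3*(P*P) = 3*P²)
√(N(J(3), 15) + 401) = √(3*15² + 401) = √(3*225 + 401) = √(675 + 401) = √1076 = 2*√269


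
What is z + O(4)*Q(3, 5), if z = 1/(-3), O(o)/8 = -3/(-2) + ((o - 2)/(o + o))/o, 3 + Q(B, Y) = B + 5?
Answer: 373/6 ≈ 62.167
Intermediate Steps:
Q(B, Y) = 2 + B (Q(B, Y) = -3 + (B + 5) = -3 + (5 + B) = 2 + B)
O(o) = 12 + 4*(-2 + o)/o² (O(o) = 8*(-3/(-2) + ((o - 2)/(o + o))/o) = 8*(-3*(-½) + ((-2 + o)/((2*o)))/o) = 8*(3/2 + ((-2 + o)*(1/(2*o)))/o) = 8*(3/2 + ((-2 + o)/(2*o))/o) = 8*(3/2 + (-2 + o)/(2*o²)) = 12 + 4*(-2 + o)/o²)
z = -⅓ ≈ -0.33333
z + O(4)*Q(3, 5) = -⅓ + (12 - 8/4² + 4/4)*(2 + 3) = -⅓ + (12 - 8*1/16 + 4*(¼))*5 = -⅓ + (12 - ½ + 1)*5 = -⅓ + (25/2)*5 = -⅓ + 125/2 = 373/6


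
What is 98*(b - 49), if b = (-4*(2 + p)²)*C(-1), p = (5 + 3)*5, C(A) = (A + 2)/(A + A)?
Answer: 340942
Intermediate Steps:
C(A) = (2 + A)/(2*A) (C(A) = (2 + A)/((2*A)) = (2 + A)*(1/(2*A)) = (2 + A)/(2*A))
p = 40 (p = 8*5 = 40)
b = 3528 (b = (-4*(2 + 40)²)*((½)*(2 - 1)/(-1)) = (-4*42²)*((½)*(-1)*1) = -4*1764*(-½) = -7056*(-½) = 3528)
98*(b - 49) = 98*(3528 - 49) = 98*3479 = 340942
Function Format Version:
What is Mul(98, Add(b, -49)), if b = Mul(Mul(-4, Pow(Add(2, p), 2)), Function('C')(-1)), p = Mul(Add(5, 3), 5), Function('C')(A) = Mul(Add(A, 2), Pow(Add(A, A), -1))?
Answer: 340942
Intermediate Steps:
Function('C')(A) = Mul(Rational(1, 2), Pow(A, -1), Add(2, A)) (Function('C')(A) = Mul(Add(2, A), Pow(Mul(2, A), -1)) = Mul(Add(2, A), Mul(Rational(1, 2), Pow(A, -1))) = Mul(Rational(1, 2), Pow(A, -1), Add(2, A)))
p = 40 (p = Mul(8, 5) = 40)
b = 3528 (b = Mul(Mul(-4, Pow(Add(2, 40), 2)), Mul(Rational(1, 2), Pow(-1, -1), Add(2, -1))) = Mul(Mul(-4, Pow(42, 2)), Mul(Rational(1, 2), -1, 1)) = Mul(Mul(-4, 1764), Rational(-1, 2)) = Mul(-7056, Rational(-1, 2)) = 3528)
Mul(98, Add(b, -49)) = Mul(98, Add(3528, -49)) = Mul(98, 3479) = 340942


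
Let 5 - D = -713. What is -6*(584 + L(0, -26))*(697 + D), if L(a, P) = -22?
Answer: -4771380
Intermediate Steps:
D = 718 (D = 5 - 1*(-713) = 5 + 713 = 718)
-6*(584 + L(0, -26))*(697 + D) = -6*(584 - 22)*(697 + 718) = -3372*1415 = -6*795230 = -4771380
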